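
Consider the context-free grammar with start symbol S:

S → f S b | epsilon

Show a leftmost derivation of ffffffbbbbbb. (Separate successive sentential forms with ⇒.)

S ⇒ fSb ⇒ ffSbb ⇒ fffSbbb ⇒ ffffSbbbb ⇒ fffffSbbbbb ⇒ ffffffSbbbbbb ⇒ ffffffbbbbbb

S ⇒ fSb   [S → f S b]
fSb ⇒ ffSbb   [S → f S b]
ffSbb ⇒ fffSbbb   [S → f S b]
fffSbbb ⇒ ffffSbbbb   [S → f S b]
ffffSbbbb ⇒ fffffSbbbbb   [S → f S b]
fffffSbbbbb ⇒ ffffffSbbbbbb   [S → f S b]
ffffffSbbbbbb ⇒ ffffffbbbbbb   [S → epsilon]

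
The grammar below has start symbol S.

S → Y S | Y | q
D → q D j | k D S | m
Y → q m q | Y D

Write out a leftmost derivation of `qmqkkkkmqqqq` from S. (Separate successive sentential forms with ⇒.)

S ⇒ Y ⇒ YD ⇒ qmqD ⇒ qmqkDS ⇒ qmqkkDSS ⇒ qmqkkkDSSS ⇒ qmqkkkkDSSSS ⇒ qmqkkkkmSSSS ⇒ qmqkkkkmqSSS ⇒ qmqkkkkmqqSS ⇒ qmqkkkkmqqqS ⇒ qmqkkkkmqqqq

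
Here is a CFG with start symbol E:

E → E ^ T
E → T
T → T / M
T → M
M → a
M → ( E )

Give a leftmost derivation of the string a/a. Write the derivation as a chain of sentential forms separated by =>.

E => T => T/M => M/M => a/M => a/a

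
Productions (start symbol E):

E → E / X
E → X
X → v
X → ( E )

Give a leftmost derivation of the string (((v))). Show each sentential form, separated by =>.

E => X   [E → X]
X => (E)   [X → ( E )]
(E) => (X)   [E → X]
(X) => ((E))   [X → ( E )]
((E)) => ((X))   [E → X]
((X)) => (((E)))   [X → ( E )]
(((E))) => (((X)))   [E → X]
(((X))) => (((v)))   [X → v]

E=>X=>(E)=>(X)=>((E))=>((X))=>(((E)))=>(((X)))=>(((v)))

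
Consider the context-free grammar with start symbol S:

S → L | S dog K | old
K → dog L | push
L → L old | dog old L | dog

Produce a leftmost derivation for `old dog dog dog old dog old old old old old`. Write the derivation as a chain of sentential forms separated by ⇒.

S ⇒ S dog K ⇒ old dog K ⇒ old dog dog L ⇒ old dog dog dog old L ⇒ old dog dog dog old L old ⇒ old dog dog dog old L old old ⇒ old dog dog dog old L old old old ⇒ old dog dog dog old L old old old old ⇒ old dog dog dog old L old old old old old ⇒ old dog dog dog old dog old old old old old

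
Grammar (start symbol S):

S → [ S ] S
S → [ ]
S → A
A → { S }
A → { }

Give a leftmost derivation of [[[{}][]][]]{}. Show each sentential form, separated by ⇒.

S⇒[S]S⇒[[S]S]S⇒[[[S]S]S]S⇒[[[A]S]S]S⇒[[[{}]S]S]S⇒[[[{}][]]S]S⇒[[[{}][]][]]S⇒[[[{}][]][]]A⇒[[[{}][]][]]{}

S ⇒ [S]S   [S → [ S ] S]
[S]S ⇒ [[S]S]S   [S → [ S ] S]
[[S]S]S ⇒ [[[S]S]S]S   [S → [ S ] S]
[[[S]S]S]S ⇒ [[[A]S]S]S   [S → A]
[[[A]S]S]S ⇒ [[[{}]S]S]S   [A → { }]
[[[{}]S]S]S ⇒ [[[{}][]]S]S   [S → [ ]]
[[[{}][]]S]S ⇒ [[[{}][]][]]S   [S → [ ]]
[[[{}][]][]]S ⇒ [[[{}][]][]]A   [S → A]
[[[{}][]][]]A ⇒ [[[{}][]][]]{}   [A → { }]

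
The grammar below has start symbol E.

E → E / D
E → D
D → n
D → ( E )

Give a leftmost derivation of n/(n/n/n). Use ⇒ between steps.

E ⇒ E/D ⇒ D/D ⇒ n/D ⇒ n/(E) ⇒ n/(E/D) ⇒ n/(E/D/D) ⇒ n/(D/D/D) ⇒ n/(n/D/D) ⇒ n/(n/n/D) ⇒ n/(n/n/n)

E ⇒ E/D   [E → E / D]
E/D ⇒ D/D   [E → D]
D/D ⇒ n/D   [D → n]
n/D ⇒ n/(E)   [D → ( E )]
n/(E) ⇒ n/(E/D)   [E → E / D]
n/(E/D) ⇒ n/(E/D/D)   [E → E / D]
n/(E/D/D) ⇒ n/(D/D/D)   [E → D]
n/(D/D/D) ⇒ n/(n/D/D)   [D → n]
n/(n/D/D) ⇒ n/(n/n/D)   [D → n]
n/(n/n/D) ⇒ n/(n/n/n)   [D → n]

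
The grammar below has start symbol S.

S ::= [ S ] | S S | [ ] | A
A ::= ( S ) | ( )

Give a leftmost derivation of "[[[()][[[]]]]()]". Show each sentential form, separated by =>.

S => [S] => [SS] => [[S]S] => [[SS]S] => [[[S]S]S] => [[[A]S]S] => [[[()]S]S] => [[[()][S]]S] => [[[()][[S]]]S] => [[[()][[[]]]]S] => [[[()][[[]]]]A] => [[[()][[[]]]]()]

S => [S]   [S ::= [ S ]]
[S] => [SS]   [S ::= S S]
[SS] => [[S]S]   [S ::= [ S ]]
[[S]S] => [[SS]S]   [S ::= S S]
[[SS]S] => [[[S]S]S]   [S ::= [ S ]]
[[[S]S]S] => [[[A]S]S]   [S ::= A]
[[[A]S]S] => [[[()]S]S]   [A ::= ( )]
[[[()]S]S] => [[[()][S]]S]   [S ::= [ S ]]
[[[()][S]]S] => [[[()][[S]]]S]   [S ::= [ S ]]
[[[()][[S]]]S] => [[[()][[[]]]]S]   [S ::= [ ]]
[[[()][[[]]]]S] => [[[()][[[]]]]A]   [S ::= A]
[[[()][[[]]]]A] => [[[()][[[]]]]()]   [A ::= ( )]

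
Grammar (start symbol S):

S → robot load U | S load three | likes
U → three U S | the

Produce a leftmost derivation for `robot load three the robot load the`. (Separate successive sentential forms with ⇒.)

S ⇒ robot load U ⇒ robot load three U S ⇒ robot load three the S ⇒ robot load three the robot load U ⇒ robot load three the robot load the

S ⇒ robot load U   [S → robot load U]
robot load U ⇒ robot load three U S   [U → three U S]
robot load three U S ⇒ robot load three the S   [U → the]
robot load three the S ⇒ robot load three the robot load U   [S → robot load U]
robot load three the robot load U ⇒ robot load three the robot load the   [U → the]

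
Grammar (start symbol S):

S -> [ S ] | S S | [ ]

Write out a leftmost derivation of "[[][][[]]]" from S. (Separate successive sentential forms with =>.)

S => [S] => [SS] => [SSS] => [[]SS] => [[][]S] => [[][][S]] => [[][][[]]]

S => [S]   [S -> [ S ]]
[S] => [SS]   [S -> S S]
[SS] => [SSS]   [S -> S S]
[SSS] => [[]SS]   [S -> [ ]]
[[]SS] => [[][]S]   [S -> [ ]]
[[][]S] => [[][][S]]   [S -> [ S ]]
[[][][S]] => [[][][[]]]   [S -> [ ]]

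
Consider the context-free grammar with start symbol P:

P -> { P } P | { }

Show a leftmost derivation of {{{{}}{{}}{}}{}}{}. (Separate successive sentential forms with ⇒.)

P ⇒ {P}P ⇒ {{P}P}P ⇒ {{{P}P}P}P ⇒ {{{{}}P}P}P ⇒ {{{{}}{P}P}P}P ⇒ {{{{}}{{}}P}P}P ⇒ {{{{}}{{}}{}}P}P ⇒ {{{{}}{{}}{}}{}}P ⇒ {{{{}}{{}}{}}{}}{}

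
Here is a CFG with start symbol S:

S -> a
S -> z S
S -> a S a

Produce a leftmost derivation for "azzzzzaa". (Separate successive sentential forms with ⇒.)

S ⇒ aSa ⇒ azSa ⇒ azzSa ⇒ azzzSa ⇒ azzzzSa ⇒ azzzzzSa ⇒ azzzzzaa

S ⇒ aSa   [S -> a S a]
aSa ⇒ azSa   [S -> z S]
azSa ⇒ azzSa   [S -> z S]
azzSa ⇒ azzzSa   [S -> z S]
azzzSa ⇒ azzzzSa   [S -> z S]
azzzzSa ⇒ azzzzzSa   [S -> z S]
azzzzzSa ⇒ azzzzzaa   [S -> a]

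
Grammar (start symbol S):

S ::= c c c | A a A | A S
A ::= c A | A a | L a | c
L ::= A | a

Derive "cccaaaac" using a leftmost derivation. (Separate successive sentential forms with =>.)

S => AaA   [S ::= A a A]
AaA => cAaA   [A ::= c A]
cAaA => cAaaA   [A ::= A a]
cAaaA => ccAaaA   [A ::= c A]
ccAaaA => ccAaaaA   [A ::= A a]
ccAaaaA => ccAaaaaA   [A ::= A a]
ccAaaaaA => cccaaaaA   [A ::= c]
cccaaaaA => cccaaaac   [A ::= c]

S => AaA => cAaA => cAaaA => ccAaaA => ccAaaaA => ccAaaaaA => cccaaaaA => cccaaaac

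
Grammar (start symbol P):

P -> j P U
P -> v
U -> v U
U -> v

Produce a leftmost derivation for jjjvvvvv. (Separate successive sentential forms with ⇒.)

P⇒jPU⇒jjPUU⇒jjjPUUU⇒jjjvUUU⇒jjjvvUU⇒jjjvvvUU⇒jjjvvvvU⇒jjjvvvvv

P ⇒ jPU   [P -> j P U]
jPU ⇒ jjPUU   [P -> j P U]
jjPUU ⇒ jjjPUUU   [P -> j P U]
jjjPUUU ⇒ jjjvUUU   [P -> v]
jjjvUUU ⇒ jjjvvUU   [U -> v]
jjjvvUU ⇒ jjjvvvUU   [U -> v U]
jjjvvvUU ⇒ jjjvvvvU   [U -> v]
jjjvvvvU ⇒ jjjvvvvv   [U -> v]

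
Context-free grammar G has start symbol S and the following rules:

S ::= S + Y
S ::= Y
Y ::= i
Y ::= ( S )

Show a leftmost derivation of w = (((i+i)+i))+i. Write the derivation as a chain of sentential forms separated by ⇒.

S⇒S+Y⇒Y+Y⇒(S)+Y⇒(Y)+Y⇒((S))+Y⇒((S+Y))+Y⇒((Y+Y))+Y⇒(((S)+Y))+Y⇒(((S+Y)+Y))+Y⇒(((Y+Y)+Y))+Y⇒(((i+Y)+Y))+Y⇒(((i+i)+Y))+Y⇒(((i+i)+i))+Y⇒(((i+i)+i))+i

S ⇒ S+Y   [S ::= S + Y]
S+Y ⇒ Y+Y   [S ::= Y]
Y+Y ⇒ (S)+Y   [Y ::= ( S )]
(S)+Y ⇒ (Y)+Y   [S ::= Y]
(Y)+Y ⇒ ((S))+Y   [Y ::= ( S )]
((S))+Y ⇒ ((S+Y))+Y   [S ::= S + Y]
((S+Y))+Y ⇒ ((Y+Y))+Y   [S ::= Y]
((Y+Y))+Y ⇒ (((S)+Y))+Y   [Y ::= ( S )]
(((S)+Y))+Y ⇒ (((S+Y)+Y))+Y   [S ::= S + Y]
(((S+Y)+Y))+Y ⇒ (((Y+Y)+Y))+Y   [S ::= Y]
(((Y+Y)+Y))+Y ⇒ (((i+Y)+Y))+Y   [Y ::= i]
(((i+Y)+Y))+Y ⇒ (((i+i)+Y))+Y   [Y ::= i]
(((i+i)+Y))+Y ⇒ (((i+i)+i))+Y   [Y ::= i]
(((i+i)+i))+Y ⇒ (((i+i)+i))+i   [Y ::= i]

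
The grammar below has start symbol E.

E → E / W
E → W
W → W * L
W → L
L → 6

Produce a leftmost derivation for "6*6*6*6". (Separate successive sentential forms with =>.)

E => W => W*L => W*L*L => W*L*L*L => L*L*L*L => 6*L*L*L => 6*6*L*L => 6*6*6*L => 6*6*6*6

E => W   [E → W]
W => W*L   [W → W * L]
W*L => W*L*L   [W → W * L]
W*L*L => W*L*L*L   [W → W * L]
W*L*L*L => L*L*L*L   [W → L]
L*L*L*L => 6*L*L*L   [L → 6]
6*L*L*L => 6*6*L*L   [L → 6]
6*6*L*L => 6*6*6*L   [L → 6]
6*6*6*L => 6*6*6*6   [L → 6]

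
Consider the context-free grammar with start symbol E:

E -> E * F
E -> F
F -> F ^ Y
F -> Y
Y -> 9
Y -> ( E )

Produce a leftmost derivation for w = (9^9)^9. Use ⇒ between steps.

E ⇒ F ⇒ F^Y ⇒ Y^Y ⇒ (E)^Y ⇒ (F)^Y ⇒ (F^Y)^Y ⇒ (Y^Y)^Y ⇒ (9^Y)^Y ⇒ (9^9)^Y ⇒ (9^9)^9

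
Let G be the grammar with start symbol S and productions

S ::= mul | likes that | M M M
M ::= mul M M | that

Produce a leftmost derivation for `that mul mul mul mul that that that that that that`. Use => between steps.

S => M M M => that M M => that mul M M M => that mul mul M M M M => that mul mul mul M M M M M => that mul mul mul mul M M M M M M => that mul mul mul mul that M M M M M => that mul mul mul mul that that M M M M => that mul mul mul mul that that that M M M => that mul mul mul mul that that that that M M => that mul mul mul mul that that that that that M => that mul mul mul mul that that that that that that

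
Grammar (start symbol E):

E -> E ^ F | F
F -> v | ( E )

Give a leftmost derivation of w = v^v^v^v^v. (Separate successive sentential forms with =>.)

E=>E^F=>E^F^F=>E^F^F^F=>E^F^F^F^F=>F^F^F^F^F=>v^F^F^F^F=>v^v^F^F^F=>v^v^v^F^F=>v^v^v^v^F=>v^v^v^v^v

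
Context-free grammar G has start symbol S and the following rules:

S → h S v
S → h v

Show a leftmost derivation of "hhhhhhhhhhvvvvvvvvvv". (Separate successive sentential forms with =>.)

S=>hSv=>hhSvv=>hhhSvvv=>hhhhSvvvv=>hhhhhSvvvvv=>hhhhhhSvvvvvv=>hhhhhhhSvvvvvvv=>hhhhhhhhSvvvvvvvv=>hhhhhhhhhSvvvvvvvvv=>hhhhhhhhhhvvvvvvvvvv

S => hSv   [S → h S v]
hSv => hhSvv   [S → h S v]
hhSvv => hhhSvvv   [S → h S v]
hhhSvvv => hhhhSvvvv   [S → h S v]
hhhhSvvvv => hhhhhSvvvvv   [S → h S v]
hhhhhSvvvvv => hhhhhhSvvvvvv   [S → h S v]
hhhhhhSvvvvvv => hhhhhhhSvvvvvvv   [S → h S v]
hhhhhhhSvvvvvvv => hhhhhhhhSvvvvvvvv   [S → h S v]
hhhhhhhhSvvvvvvvv => hhhhhhhhhSvvvvvvvvv   [S → h S v]
hhhhhhhhhSvvvvvvvvv => hhhhhhhhhhvvvvvvvvvv   [S → h v]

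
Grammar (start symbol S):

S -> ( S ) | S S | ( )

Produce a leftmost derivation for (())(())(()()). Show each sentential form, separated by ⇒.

S⇒SS⇒SSS⇒(S)SS⇒(())SS⇒(())(S)S⇒(())(())S⇒(())(())(S)⇒(())(())(SS)⇒(())(())(()S)⇒(())(())(()())

S ⇒ SS   [S -> S S]
SS ⇒ SSS   [S -> S S]
SSS ⇒ (S)SS   [S -> ( S )]
(S)SS ⇒ (())SS   [S -> ( )]
(())SS ⇒ (())(S)S   [S -> ( S )]
(())(S)S ⇒ (())(())S   [S -> ( )]
(())(())S ⇒ (())(())(S)   [S -> ( S )]
(())(())(S) ⇒ (())(())(SS)   [S -> S S]
(())(())(SS) ⇒ (())(())(()S)   [S -> ( )]
(())(())(()S) ⇒ (())(())(()())   [S -> ( )]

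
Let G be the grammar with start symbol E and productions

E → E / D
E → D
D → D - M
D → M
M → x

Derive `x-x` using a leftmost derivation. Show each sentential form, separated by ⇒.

E⇒D⇒D-M⇒M-M⇒x-M⇒x-x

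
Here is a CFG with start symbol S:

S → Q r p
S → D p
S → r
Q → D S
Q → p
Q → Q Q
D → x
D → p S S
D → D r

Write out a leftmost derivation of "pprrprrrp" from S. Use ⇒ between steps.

S⇒Qrp⇒DSrp⇒pSSSrp⇒pDpSSrp⇒ppSSpSSrp⇒pprSpSSrp⇒pprrpSSrp⇒pprrprSrp⇒pprrprrrp

S ⇒ Qrp   [S → Q r p]
Qrp ⇒ DSrp   [Q → D S]
DSrp ⇒ pSSSrp   [D → p S S]
pSSSrp ⇒ pDpSSrp   [S → D p]
pDpSSrp ⇒ ppSSpSSrp   [D → p S S]
ppSSpSSrp ⇒ pprSpSSrp   [S → r]
pprSpSSrp ⇒ pprrpSSrp   [S → r]
pprrpSSrp ⇒ pprrprSrp   [S → r]
pprrprSrp ⇒ pprrprrrp   [S → r]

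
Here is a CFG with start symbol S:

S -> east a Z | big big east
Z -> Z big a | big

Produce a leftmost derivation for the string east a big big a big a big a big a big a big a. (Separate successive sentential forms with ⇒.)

S ⇒ east a Z   [S -> east a Z]
east a Z ⇒ east a Z big a   [Z -> Z big a]
east a Z big a ⇒ east a Z big a big a   [Z -> Z big a]
east a Z big a big a ⇒ east a Z big a big a big a   [Z -> Z big a]
east a Z big a big a big a ⇒ east a Z big a big a big a big a   [Z -> Z big a]
east a Z big a big a big a big a ⇒ east a Z big a big a big a big a big a   [Z -> Z big a]
east a Z big a big a big a big a big a ⇒ east a Z big a big a big a big a big a big a   [Z -> Z big a]
east a Z big a big a big a big a big a big a ⇒ east a big big a big a big a big a big a big a   [Z -> big]

S ⇒ east a Z ⇒ east a Z big a ⇒ east a Z big a big a ⇒ east a Z big a big a big a ⇒ east a Z big a big a big a big a ⇒ east a Z big a big a big a big a big a ⇒ east a Z big a big a big a big a big a big a ⇒ east a big big a big a big a big a big a big a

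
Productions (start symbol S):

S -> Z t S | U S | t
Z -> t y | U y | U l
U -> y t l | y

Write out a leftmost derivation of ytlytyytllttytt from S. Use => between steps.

S => ZtS   [S -> Z t S]
ZtS => UytS   [Z -> U y]
UytS => ytlytS   [U -> y t l]
ytlytS => ytlytUS   [S -> U S]
ytlytUS => ytlytyS   [U -> y]
ytlytyS => ytlytyZtS   [S -> Z t S]
ytlytyZtS => ytlytyUltS   [Z -> U l]
ytlytyUltS => ytlytyytlltS   [U -> y t l]
ytlytyytlltS => ytlytyytlltZtS   [S -> Z t S]
ytlytyytlltZtS => ytlytyytllttytS   [Z -> t y]
ytlytyytllttytS => ytlytyytllttytt   [S -> t]

S=>ZtS=>UytS=>ytlytS=>ytlytUS=>ytlytyS=>ytlytyZtS=>ytlytyUltS=>ytlytyytlltS=>ytlytyytlltZtS=>ytlytyytllttytS=>ytlytyytllttytt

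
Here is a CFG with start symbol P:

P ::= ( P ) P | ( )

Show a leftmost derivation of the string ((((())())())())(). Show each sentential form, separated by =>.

P=>(P)P=>((P)P)P=>(((P)P)P)P=>((((P)P)P)P)P=>((((())P)P)P)P=>((((())())P)P)P=>((((())())())P)P=>((((())())())())P=>((((())())())())()

P => (P)P   [P ::= ( P ) P]
(P)P => ((P)P)P   [P ::= ( P ) P]
((P)P)P => (((P)P)P)P   [P ::= ( P ) P]
(((P)P)P)P => ((((P)P)P)P)P   [P ::= ( P ) P]
((((P)P)P)P)P => ((((())P)P)P)P   [P ::= ( )]
((((())P)P)P)P => ((((())())P)P)P   [P ::= ( )]
((((())())P)P)P => ((((())())())P)P   [P ::= ( )]
((((())())())P)P => ((((())())())())P   [P ::= ( )]
((((())())())())P => ((((())())())())()   [P ::= ( )]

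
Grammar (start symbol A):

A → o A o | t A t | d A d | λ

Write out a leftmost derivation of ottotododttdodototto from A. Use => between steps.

A => oAo   [A → o A o]
oAo => otAto   [A → t A t]
otAto => ottAtto   [A → t A t]
ottAtto => ottoAotto   [A → o A o]
ottoAotto => ottotAtotto   [A → t A t]
ottotAtotto => ottotoAototto   [A → o A o]
ottotoAototto => ottotodAdototto   [A → d A d]
ottotodAdototto => ottotodoAodototto   [A → o A o]
ottotodoAodototto => ottotododAdodototto   [A → d A d]
ottotododAdodototto => ottotododtAtdodototto   [A → t A t]
ottotododtAtdodototto => ottotododttdodototto   [A → λ]

A => oAo => otAto => ottAtto => ottoAotto => ottotAtotto => ottotoAototto => ottotodAdototto => ottotodoAodototto => ottotododAdodototto => ottotododtAtdodototto => ottotododttdodototto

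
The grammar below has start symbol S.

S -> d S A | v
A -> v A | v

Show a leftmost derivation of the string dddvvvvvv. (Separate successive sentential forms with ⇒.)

S ⇒ dSA   [S -> d S A]
dSA ⇒ ddSAA   [S -> d S A]
ddSAA ⇒ dddSAAA   [S -> d S A]
dddSAAA ⇒ dddvAAA   [S -> v]
dddvAAA ⇒ dddvvAAA   [A -> v A]
dddvvAAA ⇒ dddvvvAA   [A -> v]
dddvvvAA ⇒ dddvvvvAA   [A -> v A]
dddvvvvAA ⇒ dddvvvvvA   [A -> v]
dddvvvvvA ⇒ dddvvvvvv   [A -> v]

S ⇒ dSA ⇒ ddSAA ⇒ dddSAAA ⇒ dddvAAA ⇒ dddvvAAA ⇒ dddvvvAA ⇒ dddvvvvAA ⇒ dddvvvvvA ⇒ dddvvvvvv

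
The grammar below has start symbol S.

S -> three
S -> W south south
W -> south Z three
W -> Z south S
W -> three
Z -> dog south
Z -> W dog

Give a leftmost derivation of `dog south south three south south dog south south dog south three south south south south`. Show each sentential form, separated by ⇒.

S ⇒ W south south ⇒ Z south S south south ⇒ W dog south S south south ⇒ Z south S dog south S south south ⇒ dog south south S dog south S south south ⇒ dog south south W south south dog south S south south ⇒ dog south south three south south dog south S south south ⇒ dog south south three south south dog south W south south south south ⇒ dog south south three south south dog south south Z three south south south south ⇒ dog south south three south south dog south south dog south three south south south south

S ⇒ W south south   [S -> W south south]
W south south ⇒ Z south S south south   [W -> Z south S]
Z south S south south ⇒ W dog south S south south   [Z -> W dog]
W dog south S south south ⇒ Z south S dog south S south south   [W -> Z south S]
Z south S dog south S south south ⇒ dog south south S dog south S south south   [Z -> dog south]
dog south south S dog south S south south ⇒ dog south south W south south dog south S south south   [S -> W south south]
dog south south W south south dog south S south south ⇒ dog south south three south south dog south S south south   [W -> three]
dog south south three south south dog south S south south ⇒ dog south south three south south dog south W south south south south   [S -> W south south]
dog south south three south south dog south W south south south south ⇒ dog south south three south south dog south south Z three south south south south   [W -> south Z three]
dog south south three south south dog south south Z three south south south south ⇒ dog south south three south south dog south south dog south three south south south south   [Z -> dog south]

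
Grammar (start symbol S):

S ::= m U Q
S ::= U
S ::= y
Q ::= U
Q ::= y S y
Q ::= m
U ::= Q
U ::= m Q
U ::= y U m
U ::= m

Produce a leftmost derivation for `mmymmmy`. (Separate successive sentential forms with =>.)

S => mUQ => mmQ => mmySy => mmymUQy => mmymmQy => mmymmmy

S => mUQ   [S ::= m U Q]
mUQ => mmQ   [U ::= m]
mmQ => mmySy   [Q ::= y S y]
mmySy => mmymUQy   [S ::= m U Q]
mmymUQy => mmymmQy   [U ::= m]
mmymmQy => mmymmmy   [Q ::= m]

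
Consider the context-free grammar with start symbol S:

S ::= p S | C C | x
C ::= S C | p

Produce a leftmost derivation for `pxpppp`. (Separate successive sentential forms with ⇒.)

S ⇒ CC ⇒ SCC ⇒ pSCC ⇒ pCCCC ⇒ pSCCCC ⇒ pxCCCC ⇒ pxpCCC ⇒ pxppCC ⇒ pxpppC ⇒ pxpppp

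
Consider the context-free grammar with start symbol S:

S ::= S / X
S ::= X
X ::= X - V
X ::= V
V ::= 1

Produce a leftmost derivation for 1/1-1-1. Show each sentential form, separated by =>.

S => S/X   [S ::= S / X]
S/X => X/X   [S ::= X]
X/X => V/X   [X ::= V]
V/X => 1/X   [V ::= 1]
1/X => 1/X-V   [X ::= X - V]
1/X-V => 1/X-V-V   [X ::= X - V]
1/X-V-V => 1/V-V-V   [X ::= V]
1/V-V-V => 1/1-V-V   [V ::= 1]
1/1-V-V => 1/1-1-V   [V ::= 1]
1/1-1-V => 1/1-1-1   [V ::= 1]

S => S/X => X/X => V/X => 1/X => 1/X-V => 1/X-V-V => 1/V-V-V => 1/1-V-V => 1/1-1-V => 1/1-1-1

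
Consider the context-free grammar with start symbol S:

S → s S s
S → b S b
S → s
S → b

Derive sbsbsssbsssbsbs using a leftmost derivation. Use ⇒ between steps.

S ⇒ sSs   [S → s S s]
sSs ⇒ sbSbs   [S → b S b]
sbSbs ⇒ sbsSsbs   [S → s S s]
sbsSsbs ⇒ sbsbSbsbs   [S → b S b]
sbsbSbsbs ⇒ sbsbsSsbsbs   [S → s S s]
sbsbsSsbsbs ⇒ sbsbssSssbsbs   [S → s S s]
sbsbssSssbsbs ⇒ sbsbsssSsssbsbs   [S → s S s]
sbsbsssSsssbsbs ⇒ sbsbsssbsssbsbs   [S → b]

S ⇒ sSs ⇒ sbSbs ⇒ sbsSsbs ⇒ sbsbSbsbs ⇒ sbsbsSsbsbs ⇒ sbsbssSssbsbs ⇒ sbsbsssSsssbsbs ⇒ sbsbsssbsssbsbs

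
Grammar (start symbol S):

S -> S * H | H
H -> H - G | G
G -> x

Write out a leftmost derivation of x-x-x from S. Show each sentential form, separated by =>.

S=>H=>H-G=>H-G-G=>G-G-G=>x-G-G=>x-x-G=>x-x-x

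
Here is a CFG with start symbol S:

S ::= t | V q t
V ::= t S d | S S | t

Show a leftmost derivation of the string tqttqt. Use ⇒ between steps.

S ⇒ Vqt ⇒ SSqt ⇒ VqtSqt ⇒ tqtSqt ⇒ tqttqt

S ⇒ Vqt   [S ::= V q t]
Vqt ⇒ SSqt   [V ::= S S]
SSqt ⇒ VqtSqt   [S ::= V q t]
VqtSqt ⇒ tqtSqt   [V ::= t]
tqtSqt ⇒ tqttqt   [S ::= t]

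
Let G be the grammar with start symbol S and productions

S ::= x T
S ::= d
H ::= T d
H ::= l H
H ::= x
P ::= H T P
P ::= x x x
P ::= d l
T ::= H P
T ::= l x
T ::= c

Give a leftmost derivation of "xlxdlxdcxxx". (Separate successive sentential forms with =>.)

S => xT => xHP => xTdP => xlxdP => xlxdHTP => xlxdTdTP => xlxdlxdTP => xlxdlxdcP => xlxdlxdcxxx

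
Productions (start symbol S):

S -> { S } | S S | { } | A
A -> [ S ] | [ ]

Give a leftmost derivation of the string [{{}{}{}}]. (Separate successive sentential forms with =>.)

S => A => [S] => [{S}] => [{SS}] => [{SSS}] => [{{}SS}] => [{{}{}S}] => [{{}{}{}}]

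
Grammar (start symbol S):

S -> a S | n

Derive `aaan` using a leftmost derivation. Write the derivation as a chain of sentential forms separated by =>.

S => aS   [S -> a S]
aS => aaS   [S -> a S]
aaS => aaaS   [S -> a S]
aaaS => aaan   [S -> n]

S=>aS=>aaS=>aaaS=>aaan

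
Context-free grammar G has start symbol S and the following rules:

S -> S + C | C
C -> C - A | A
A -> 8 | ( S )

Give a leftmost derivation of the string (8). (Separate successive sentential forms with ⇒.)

S ⇒ C ⇒ A ⇒ (S) ⇒ (C) ⇒ (A) ⇒ (8)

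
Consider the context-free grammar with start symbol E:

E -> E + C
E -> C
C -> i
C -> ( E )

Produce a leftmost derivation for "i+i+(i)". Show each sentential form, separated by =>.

E => E+C   [E -> E + C]
E+C => E+C+C   [E -> E + C]
E+C+C => C+C+C   [E -> C]
C+C+C => i+C+C   [C -> i]
i+C+C => i+i+C   [C -> i]
i+i+C => i+i+(E)   [C -> ( E )]
i+i+(E) => i+i+(C)   [E -> C]
i+i+(C) => i+i+(i)   [C -> i]

E => E+C => E+C+C => C+C+C => i+C+C => i+i+C => i+i+(E) => i+i+(C) => i+i+(i)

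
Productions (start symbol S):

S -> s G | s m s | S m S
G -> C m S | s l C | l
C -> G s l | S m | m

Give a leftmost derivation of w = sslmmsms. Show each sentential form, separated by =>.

S => SmS   [S -> S m S]
SmS => sGmS   [S -> s G]
sGmS => sslCmS   [G -> s l C]
sslCmS => sslmmS   [C -> m]
sslmmS => sslmmsms   [S -> s m s]

S=>SmS=>sGmS=>sslCmS=>sslmmS=>sslmmsms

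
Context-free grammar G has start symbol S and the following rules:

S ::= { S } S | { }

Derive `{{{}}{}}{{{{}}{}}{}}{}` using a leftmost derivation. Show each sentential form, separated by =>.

S=>{S}S=>{{S}S}S=>{{{}}S}S=>{{{}}{}}S=>{{{}}{}}{S}S=>{{{}}{}}{{S}S}S=>{{{}}{}}{{{S}S}S}S=>{{{}}{}}{{{{}}S}S}S=>{{{}}{}}{{{{}}{}}S}S=>{{{}}{}}{{{{}}{}}{}}S=>{{{}}{}}{{{{}}{}}{}}{}

S => {S}S   [S ::= { S } S]
{S}S => {{S}S}S   [S ::= { S } S]
{{S}S}S => {{{}}S}S   [S ::= { }]
{{{}}S}S => {{{}}{}}S   [S ::= { }]
{{{}}{}}S => {{{}}{}}{S}S   [S ::= { S } S]
{{{}}{}}{S}S => {{{}}{}}{{S}S}S   [S ::= { S } S]
{{{}}{}}{{S}S}S => {{{}}{}}{{{S}S}S}S   [S ::= { S } S]
{{{}}{}}{{{S}S}S}S => {{{}}{}}{{{{}}S}S}S   [S ::= { }]
{{{}}{}}{{{{}}S}S}S => {{{}}{}}{{{{}}{}}S}S   [S ::= { }]
{{{}}{}}{{{{}}{}}S}S => {{{}}{}}{{{{}}{}}{}}S   [S ::= { }]
{{{}}{}}{{{{}}{}}{}}S => {{{}}{}}{{{{}}{}}{}}{}   [S ::= { }]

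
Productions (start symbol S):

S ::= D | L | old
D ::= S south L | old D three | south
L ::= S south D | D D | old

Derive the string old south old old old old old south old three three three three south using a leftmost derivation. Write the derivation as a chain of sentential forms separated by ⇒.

S ⇒ D   [S ::= D]
D ⇒ S south L   [D ::= S south L]
S south L ⇒ old south L   [S ::= old]
old south L ⇒ old south D D   [L ::= D D]
old south D D ⇒ old south old D three D   [D ::= old D three]
old south old D three D ⇒ old south old old D three three D   [D ::= old D three]
old south old old D three three D ⇒ old south old old old D three three three D   [D ::= old D three]
old south old old old D three three three D ⇒ old south old old old old D three three three three D   [D ::= old D three]
old south old old old old D three three three three D ⇒ old south old old old old S south L three three three three D   [D ::= S south L]
old south old old old old S south L three three three three D ⇒ old south old old old old old south L three three three three D   [S ::= old]
old south old old old old old south L three three three three D ⇒ old south old old old old old south old three three three three D   [L ::= old]
old south old old old old old south old three three three three D ⇒ old south old old old old old south old three three three three south   [D ::= south]

S ⇒ D ⇒ S south L ⇒ old south L ⇒ old south D D ⇒ old south old D three D ⇒ old south old old D three three D ⇒ old south old old old D three three three D ⇒ old south old old old old D three three three three D ⇒ old south old old old old S south L three three three three D ⇒ old south old old old old old south L three three three three D ⇒ old south old old old old old south old three three three three D ⇒ old south old old old old old south old three three three three south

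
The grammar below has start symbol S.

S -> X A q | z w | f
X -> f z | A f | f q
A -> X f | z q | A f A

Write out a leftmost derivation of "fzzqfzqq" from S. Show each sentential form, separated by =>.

S=>XAq=>fzAq=>fzAfAq=>fzzqfAq=>fzzqfzqq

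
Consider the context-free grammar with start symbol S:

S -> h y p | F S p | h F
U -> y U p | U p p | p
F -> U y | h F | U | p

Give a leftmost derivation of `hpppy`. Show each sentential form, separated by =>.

S => hF   [S -> h F]
hF => hUy   [F -> U y]
hUy => hUppy   [U -> U p p]
hUppy => hpppy   [U -> p]

S => hF => hUy => hUppy => hpppy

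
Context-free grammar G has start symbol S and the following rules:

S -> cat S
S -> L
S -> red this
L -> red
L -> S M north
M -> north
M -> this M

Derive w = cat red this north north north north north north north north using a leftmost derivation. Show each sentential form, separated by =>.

S => cat S => cat L => cat S M north => cat L M north => cat S M north M north => cat L M north M north => cat S M north M north M north => cat L M north M north M north => cat S M north M north M north M north => cat red this M north M north M north M north => cat red this north north M north M north M north => cat red this north north north north M north M north => cat red this north north north north north north M north => cat red this north north north north north north north north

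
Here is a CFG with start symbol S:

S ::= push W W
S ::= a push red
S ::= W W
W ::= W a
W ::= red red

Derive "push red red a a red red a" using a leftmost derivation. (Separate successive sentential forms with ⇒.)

S ⇒ push W W   [S ::= push W W]
push W W ⇒ push W a W   [W ::= W a]
push W a W ⇒ push W a a W   [W ::= W a]
push W a a W ⇒ push red red a a W   [W ::= red red]
push red red a a W ⇒ push red red a a W a   [W ::= W a]
push red red a a W a ⇒ push red red a a red red a   [W ::= red red]

S ⇒ push W W ⇒ push W a W ⇒ push W a a W ⇒ push red red a a W ⇒ push red red a a W a ⇒ push red red a a red red a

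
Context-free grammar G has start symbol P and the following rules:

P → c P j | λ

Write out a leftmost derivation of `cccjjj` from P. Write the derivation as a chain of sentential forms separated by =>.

P => cPj => ccPjj => cccPjjj => cccjjj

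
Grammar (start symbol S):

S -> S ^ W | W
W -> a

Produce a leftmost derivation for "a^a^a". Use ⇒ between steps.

S ⇒ S^W ⇒ S^W^W ⇒ W^W^W ⇒ a^W^W ⇒ a^a^W ⇒ a^a^a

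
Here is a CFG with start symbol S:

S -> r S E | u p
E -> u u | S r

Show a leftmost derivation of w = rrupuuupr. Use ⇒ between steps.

S ⇒ rSE   [S -> r S E]
rSE ⇒ rrSEE   [S -> r S E]
rrSEE ⇒ rrupEE   [S -> u p]
rrupEE ⇒ rrupuuE   [E -> u u]
rrupuuE ⇒ rrupuuSr   [E -> S r]
rrupuuSr ⇒ rrupuuupr   [S -> u p]

S⇒rSE⇒rrSEE⇒rrupEE⇒rrupuuE⇒rrupuuSr⇒rrupuuupr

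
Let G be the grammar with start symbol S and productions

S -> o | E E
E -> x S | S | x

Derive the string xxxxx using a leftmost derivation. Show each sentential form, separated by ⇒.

S ⇒ EE ⇒ xE ⇒ xS ⇒ xEE ⇒ xxSE ⇒ xxEEE ⇒ xxxEE ⇒ xxxxE ⇒ xxxxx

S ⇒ EE   [S -> E E]
EE ⇒ xE   [E -> x]
xE ⇒ xS   [E -> S]
xS ⇒ xEE   [S -> E E]
xEE ⇒ xxSE   [E -> x S]
xxSE ⇒ xxEEE   [S -> E E]
xxEEE ⇒ xxxEE   [E -> x]
xxxEE ⇒ xxxxE   [E -> x]
xxxxE ⇒ xxxxx   [E -> x]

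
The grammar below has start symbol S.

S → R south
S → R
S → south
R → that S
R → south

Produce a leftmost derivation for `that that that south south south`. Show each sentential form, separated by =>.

S => R => that S => that R south => that that S south => that that R south south => that that that S south south => that that that south south south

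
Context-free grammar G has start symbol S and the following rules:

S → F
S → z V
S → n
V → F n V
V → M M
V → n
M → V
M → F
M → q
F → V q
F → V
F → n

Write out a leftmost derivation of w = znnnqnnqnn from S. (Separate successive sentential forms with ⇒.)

S ⇒ zV ⇒ zFnV ⇒ zVnV ⇒ znnV ⇒ znnFnV ⇒ znnVqnV ⇒ znnFnVqnV ⇒ znnVnVqnV ⇒ znnMMnVqnV ⇒ znnFMnVqnV ⇒ znnnMnVqnV ⇒ znnnqnVqnV ⇒ znnnqnnqnV ⇒ znnnqnnqnn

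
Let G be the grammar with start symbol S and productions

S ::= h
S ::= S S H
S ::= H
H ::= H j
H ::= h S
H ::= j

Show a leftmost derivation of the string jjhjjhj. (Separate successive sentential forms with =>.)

S => SSH => SSHSH => HSHSH => HjSHSH => jjSHSH => jjHHSH => jjhSHSH => jjhHHSH => jjhjHSH => jjhjjSH => jjhjjhH => jjhjjhj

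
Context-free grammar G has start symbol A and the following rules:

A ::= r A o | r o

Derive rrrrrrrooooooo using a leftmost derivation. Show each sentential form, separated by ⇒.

A ⇒ rAo   [A ::= r A o]
rAo ⇒ rrAoo   [A ::= r A o]
rrAoo ⇒ rrrAooo   [A ::= r A o]
rrrAooo ⇒ rrrrAoooo   [A ::= r A o]
rrrrAoooo ⇒ rrrrrAooooo   [A ::= r A o]
rrrrrAooooo ⇒ rrrrrrAoooooo   [A ::= r A o]
rrrrrrAoooooo ⇒ rrrrrrrooooooo   [A ::= r o]

A ⇒ rAo ⇒ rrAoo ⇒ rrrAooo ⇒ rrrrAoooo ⇒ rrrrrAooooo ⇒ rrrrrrAoooooo ⇒ rrrrrrrooooooo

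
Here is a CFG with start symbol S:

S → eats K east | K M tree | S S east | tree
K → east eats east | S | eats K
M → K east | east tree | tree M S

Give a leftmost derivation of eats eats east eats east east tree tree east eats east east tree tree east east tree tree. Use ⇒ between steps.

S ⇒ K M tree ⇒ S M tree ⇒ S S east M tree ⇒ K M tree S east M tree ⇒ eats K M tree S east M tree ⇒ eats eats K M tree S east M tree ⇒ eats eats east eats east M tree S east M tree ⇒ eats eats east eats east east tree tree S east M tree ⇒ eats eats east eats east east tree tree K M tree east M tree ⇒ eats eats east eats east east tree tree east eats east M tree east M tree ⇒ eats eats east eats east east tree tree east eats east east tree tree east M tree ⇒ eats eats east eats east east tree tree east eats east east tree tree east east tree tree

S ⇒ K M tree   [S → K M tree]
K M tree ⇒ S M tree   [K → S]
S M tree ⇒ S S east M tree   [S → S S east]
S S east M tree ⇒ K M tree S east M tree   [S → K M tree]
K M tree S east M tree ⇒ eats K M tree S east M tree   [K → eats K]
eats K M tree S east M tree ⇒ eats eats K M tree S east M tree   [K → eats K]
eats eats K M tree S east M tree ⇒ eats eats east eats east M tree S east M tree   [K → east eats east]
eats eats east eats east M tree S east M tree ⇒ eats eats east eats east east tree tree S east M tree   [M → east tree]
eats eats east eats east east tree tree S east M tree ⇒ eats eats east eats east east tree tree K M tree east M tree   [S → K M tree]
eats eats east eats east east tree tree K M tree east M tree ⇒ eats eats east eats east east tree tree east eats east M tree east M tree   [K → east eats east]
eats eats east eats east east tree tree east eats east M tree east M tree ⇒ eats eats east eats east east tree tree east eats east east tree tree east M tree   [M → east tree]
eats eats east eats east east tree tree east eats east east tree tree east M tree ⇒ eats eats east eats east east tree tree east eats east east tree tree east east tree tree   [M → east tree]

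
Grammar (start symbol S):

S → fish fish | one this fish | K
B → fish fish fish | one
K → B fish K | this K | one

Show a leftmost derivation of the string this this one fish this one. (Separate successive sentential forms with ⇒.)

S ⇒ K ⇒ this K ⇒ this this K ⇒ this this B fish K ⇒ this this one fish K ⇒ this this one fish this K ⇒ this this one fish this one

S ⇒ K   [S → K]
K ⇒ this K   [K → this K]
this K ⇒ this this K   [K → this K]
this this K ⇒ this this B fish K   [K → B fish K]
this this B fish K ⇒ this this one fish K   [B → one]
this this one fish K ⇒ this this one fish this K   [K → this K]
this this one fish this K ⇒ this this one fish this one   [K → one]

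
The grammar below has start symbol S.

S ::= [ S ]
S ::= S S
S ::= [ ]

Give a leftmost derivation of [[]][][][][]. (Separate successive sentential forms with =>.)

S=>SS=>SSS=>SSSS=>SSSSS=>[S]SSSS=>[[]]SSSS=>[[]][]SSS=>[[]][][]SS=>[[]][][][]S=>[[]][][][][]

S => SS   [S ::= S S]
SS => SSS   [S ::= S S]
SSS => SSSS   [S ::= S S]
SSSS => SSSSS   [S ::= S S]
SSSSS => [S]SSSS   [S ::= [ S ]]
[S]SSSS => [[]]SSSS   [S ::= [ ]]
[[]]SSSS => [[]][]SSS   [S ::= [ ]]
[[]][]SSS => [[]][][]SS   [S ::= [ ]]
[[]][][]SS => [[]][][][]S   [S ::= [ ]]
[[]][][][]S => [[]][][][][]   [S ::= [ ]]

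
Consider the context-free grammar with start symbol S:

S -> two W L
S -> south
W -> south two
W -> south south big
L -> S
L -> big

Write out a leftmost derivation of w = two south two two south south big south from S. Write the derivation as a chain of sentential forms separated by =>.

S => two W L => two south two L => two south two S => two south two two W L => two south two two south south big L => two south two two south south big S => two south two two south south big south

S => two W L   [S -> two W L]
two W L => two south two L   [W -> south two]
two south two L => two south two S   [L -> S]
two south two S => two south two two W L   [S -> two W L]
two south two two W L => two south two two south south big L   [W -> south south big]
two south two two south south big L => two south two two south south big S   [L -> S]
two south two two south south big S => two south two two south south big south   [S -> south]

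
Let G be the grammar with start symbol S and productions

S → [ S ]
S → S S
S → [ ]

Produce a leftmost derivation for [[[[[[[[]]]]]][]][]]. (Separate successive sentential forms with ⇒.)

S ⇒ [S] ⇒ [SS] ⇒ [[S]S] ⇒ [[SS]S] ⇒ [[[S]S]S] ⇒ [[[[S]]S]S] ⇒ [[[[[S]]]S]S] ⇒ [[[[[[S]]]]S]S] ⇒ [[[[[[[S]]]]]S]S] ⇒ [[[[[[[[]]]]]]S]S] ⇒ [[[[[[[[]]]]]][]]S] ⇒ [[[[[[[[]]]]]][]][]]

S ⇒ [S]   [S → [ S ]]
[S] ⇒ [SS]   [S → S S]
[SS] ⇒ [[S]S]   [S → [ S ]]
[[S]S] ⇒ [[SS]S]   [S → S S]
[[SS]S] ⇒ [[[S]S]S]   [S → [ S ]]
[[[S]S]S] ⇒ [[[[S]]S]S]   [S → [ S ]]
[[[[S]]S]S] ⇒ [[[[[S]]]S]S]   [S → [ S ]]
[[[[[S]]]S]S] ⇒ [[[[[[S]]]]S]S]   [S → [ S ]]
[[[[[[S]]]]S]S] ⇒ [[[[[[[S]]]]]S]S]   [S → [ S ]]
[[[[[[[S]]]]]S]S] ⇒ [[[[[[[[]]]]]]S]S]   [S → [ ]]
[[[[[[[[]]]]]]S]S] ⇒ [[[[[[[[]]]]]][]]S]   [S → [ ]]
[[[[[[[[]]]]]][]]S] ⇒ [[[[[[[[]]]]]][]][]]   [S → [ ]]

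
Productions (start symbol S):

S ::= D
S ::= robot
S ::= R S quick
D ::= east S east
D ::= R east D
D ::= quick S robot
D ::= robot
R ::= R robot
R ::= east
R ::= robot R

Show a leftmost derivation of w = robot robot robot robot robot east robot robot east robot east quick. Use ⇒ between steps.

S ⇒ R S quick ⇒ robot R S quick ⇒ robot robot R S quick ⇒ robot robot robot R S quick ⇒ robot robot robot robot R S quick ⇒ robot robot robot robot R robot S quick ⇒ robot robot robot robot robot R robot S quick ⇒ robot robot robot robot robot R robot robot S quick ⇒ robot robot robot robot robot east robot robot S quick ⇒ robot robot robot robot robot east robot robot D quick ⇒ robot robot robot robot robot east robot robot east S east quick ⇒ robot robot robot robot robot east robot robot east robot east quick

S ⇒ R S quick   [S ::= R S quick]
R S quick ⇒ robot R S quick   [R ::= robot R]
robot R S quick ⇒ robot robot R S quick   [R ::= robot R]
robot robot R S quick ⇒ robot robot robot R S quick   [R ::= robot R]
robot robot robot R S quick ⇒ robot robot robot robot R S quick   [R ::= robot R]
robot robot robot robot R S quick ⇒ robot robot robot robot R robot S quick   [R ::= R robot]
robot robot robot robot R robot S quick ⇒ robot robot robot robot robot R robot S quick   [R ::= robot R]
robot robot robot robot robot R robot S quick ⇒ robot robot robot robot robot R robot robot S quick   [R ::= R robot]
robot robot robot robot robot R robot robot S quick ⇒ robot robot robot robot robot east robot robot S quick   [R ::= east]
robot robot robot robot robot east robot robot S quick ⇒ robot robot robot robot robot east robot robot D quick   [S ::= D]
robot robot robot robot robot east robot robot D quick ⇒ robot robot robot robot robot east robot robot east S east quick   [D ::= east S east]
robot robot robot robot robot east robot robot east S east quick ⇒ robot robot robot robot robot east robot robot east robot east quick   [S ::= robot]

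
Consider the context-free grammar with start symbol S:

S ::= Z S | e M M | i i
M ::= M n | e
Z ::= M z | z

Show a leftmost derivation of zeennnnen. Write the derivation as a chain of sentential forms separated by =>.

S => ZS => zS => zeMM => zeMnM => zeMnnM => zeMnnnM => zeMnnnnM => zeennnnM => zeennnnMn => zeennnnen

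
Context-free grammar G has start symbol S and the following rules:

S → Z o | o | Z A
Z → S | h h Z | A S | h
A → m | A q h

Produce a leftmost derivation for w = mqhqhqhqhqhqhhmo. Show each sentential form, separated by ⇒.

S ⇒ Zo ⇒ ASo ⇒ AqhSo ⇒ AqhqhSo ⇒ AqhqhqhSo ⇒ AqhqhqhqhSo ⇒ AqhqhqhqhqhSo ⇒ AqhqhqhqhqhqhSo ⇒ mqhqhqhqhqhqhSo ⇒ mqhqhqhqhqhqhZAo ⇒ mqhqhqhqhqhqhhAo ⇒ mqhqhqhqhqhqhhmo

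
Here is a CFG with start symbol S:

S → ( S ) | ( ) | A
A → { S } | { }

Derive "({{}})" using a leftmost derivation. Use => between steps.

S => (S)   [S → ( S )]
(S) => (A)   [S → A]
(A) => ({S})   [A → { S }]
({S}) => ({A})   [S → A]
({A}) => ({{}})   [A → { }]

S=>(S)=>(A)=>({S})=>({A})=>({{}})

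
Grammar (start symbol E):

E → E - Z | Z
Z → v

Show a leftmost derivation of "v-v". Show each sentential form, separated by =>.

E => E-Z   [E → E - Z]
E-Z => Z-Z   [E → Z]
Z-Z => v-Z   [Z → v]
v-Z => v-v   [Z → v]

E=>E-Z=>Z-Z=>v-Z=>v-v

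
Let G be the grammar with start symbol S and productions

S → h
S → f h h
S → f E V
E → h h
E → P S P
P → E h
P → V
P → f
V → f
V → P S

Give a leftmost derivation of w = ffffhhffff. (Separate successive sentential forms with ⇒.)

S ⇒ fEV ⇒ fPSPV ⇒ ffSPV ⇒ fffEVPV ⇒ fffPSPVPV ⇒ fffVSPVPV ⇒ fffPSSPVPV ⇒ ffffSSPVPV ⇒ ffffhSPVPV ⇒ ffffhhPVPV ⇒ ffffhhfVPV ⇒ ffffhhffPV ⇒ ffffhhfffV ⇒ ffffhhffff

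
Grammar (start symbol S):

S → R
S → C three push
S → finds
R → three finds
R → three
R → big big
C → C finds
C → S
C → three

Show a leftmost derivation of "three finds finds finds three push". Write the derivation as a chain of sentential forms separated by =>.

S => C three push => C finds three push => C finds finds three push => C finds finds finds three push => three finds finds finds three push

S => C three push   [S → C three push]
C three push => C finds three push   [C → C finds]
C finds three push => C finds finds three push   [C → C finds]
C finds finds three push => C finds finds finds three push   [C → C finds]
C finds finds finds three push => three finds finds finds three push   [C → three]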